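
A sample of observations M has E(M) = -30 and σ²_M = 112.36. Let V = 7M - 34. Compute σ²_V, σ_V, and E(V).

V = 7M - 34 is linear with a = 7, b = -34.
σ²_V = a²·σ²_M = 7²·112.36 = 5505.64 (the additive constant -34 does not affect variance).
σ_M = √112.36 = 10.6.
σ_V = |a|·σ_M = |7|·10.6 = 74.2.
E(V) = a·E(M) + b = 7·(-30) + (-34) = -244.

σ²_V = 5505.64, σ_V = 74.2, E(V) = -244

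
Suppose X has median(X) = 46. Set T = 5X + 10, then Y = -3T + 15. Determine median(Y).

median(T) = 5·46 + 10 = 240.
median(Y) = (-3)·240 + 15 = -705.

median(Y) = -705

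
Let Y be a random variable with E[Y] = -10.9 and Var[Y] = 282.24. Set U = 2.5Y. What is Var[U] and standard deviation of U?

U = 2.5Y is linear with a = 2.5, b = 0.
Var[U] = a²·Var[Y] = 2.5²·282.24 = 1764.
standard deviation of Y = √282.24 = 16.8.
standard deviation of U = |a|·standard deviation of Y = |2.5|·16.8 = 42.

Var[U] = 1764, standard deviation of U = 42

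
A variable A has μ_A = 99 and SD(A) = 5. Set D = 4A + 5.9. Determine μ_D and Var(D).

D = 4A + 5.9 is linear with a = 4, b = 5.9.
μ_D = a·μ_A + b = 4·99 + 5.9 = 401.9.
Var(A) = 5² = 25.
Var(D) = a²·Var(A) = 4²·25 = 400 (the additive constant 5.9 does not affect variance).

μ_D = 401.9, Var(D) = 400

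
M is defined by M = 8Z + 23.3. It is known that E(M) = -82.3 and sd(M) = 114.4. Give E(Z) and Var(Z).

E(Z) = -13.2, Var(Z) = 204.49

From M = 8Z + 23.3: E(M) = a·E(Z) + b, so E(Z) = (E(M) − b)/a = (-82.3 − 23.3)/8 = -13.2.
Var(M) = 114.4² = 13087.36.
Var(M) = a²·Var(Z), so Var(Z) = 13087.36/8² = 204.49.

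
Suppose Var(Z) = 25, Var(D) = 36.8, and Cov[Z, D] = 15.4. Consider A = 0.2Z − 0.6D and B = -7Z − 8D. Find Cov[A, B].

Cov[A, B] = 181.68

By bilinearity, Cov[A, B] = ac·Var(Z) + bd·Var(D) + (ad+bc)·Cov[Z, D], with a=0.2, b=-0.6, c=-7, d=-8.
ac·Var(Z) = 0.2·(-7)·25 = -35
bd·Var(D) = (-0.6)·(-8)·36.8 = 176.64
(ad+bc)·Cov[Z, D] = (2.6)·15.4 = 40.04
Cov[A, B] = -35 + 176.64 + 40.04 = 181.68.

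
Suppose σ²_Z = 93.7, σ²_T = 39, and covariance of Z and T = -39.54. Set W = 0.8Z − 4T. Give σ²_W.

σ²_W = a²·σ²_Z + b²·σ²_T + 2ab·covariance of Z and T with a = 0.8, b = -4.
= 0.8²·93.7 + (-4)²·39 + 2·0.8·(-4)·(-39.54)
= 59.968 + 624 + 253.056 = 937.024.

σ²_W = 937.024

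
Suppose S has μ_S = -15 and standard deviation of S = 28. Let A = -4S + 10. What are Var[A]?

A = -4S + 10 is linear with a = -4, b = 10.
Var[S] = 28² = 784.
Var[A] = a²·Var[S] = (-4)²·784 = 12544 (the additive constant 10 does not affect variance).

Var[A] = 12544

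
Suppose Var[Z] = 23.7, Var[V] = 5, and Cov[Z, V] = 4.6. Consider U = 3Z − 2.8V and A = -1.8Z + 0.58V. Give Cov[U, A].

Cov[U, A] = -104.912

By bilinearity, Cov[U, A] = ac·Var[Z] + bd·Var[V] + (ad+bc)·Cov[Z, V], with a=3, b=-2.8, c=-1.8, d=0.58.
ac·Var[Z] = 3·(-1.8)·23.7 = -127.98
bd·Var[V] = (-2.8)·0.58·5 = -8.12
(ad+bc)·Cov[Z, V] = (6.78)·4.6 = 31.188
Cov[U, A] = -127.98 + (-8.12) + 31.188 = -104.912.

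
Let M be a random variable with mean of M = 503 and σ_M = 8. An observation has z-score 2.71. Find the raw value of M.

M = 524.68

M = mean of M + z·σ_M = 503 + 2.71·8 = 524.68.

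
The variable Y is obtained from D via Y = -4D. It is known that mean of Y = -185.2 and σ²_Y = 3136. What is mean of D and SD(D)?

From Y = -4D: mean of Y = a·mean of D + b, so mean of D = (mean of Y − b)/a = (-185.2 − 0)/(-4) = 46.3.
SD(Y) = √3136 = 56.
SD(Y) = |a|·SD(D), so SD(D) = 56/|-4| = 14.

mean of D = 46.3, SD(D) = 14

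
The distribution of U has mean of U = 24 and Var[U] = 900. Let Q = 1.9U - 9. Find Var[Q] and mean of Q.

Var[Q] = 3249, mean of Q = 36.6

Q = 1.9U - 9 is linear with a = 1.9, b = -9.
Var[Q] = a²·Var[U] = 1.9²·900 = 3249 (the additive constant -9 does not affect variance).
mean of Q = a·mean of U + b = 1.9·24 + (-9) = 36.6.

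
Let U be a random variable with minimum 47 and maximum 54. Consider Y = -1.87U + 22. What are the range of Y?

Range of U = 54 − 47 = 7.
Range(Y) = |a|·Range(U) = |-1.87|·7 = 13.09.

Range(Y) = 13.09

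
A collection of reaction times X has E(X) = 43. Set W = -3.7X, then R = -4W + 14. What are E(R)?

E(W) = (-3.7)·43 = -159.1.
E(R) = (-4)·(-159.1) + 14 = 650.4.

E(R) = 650.4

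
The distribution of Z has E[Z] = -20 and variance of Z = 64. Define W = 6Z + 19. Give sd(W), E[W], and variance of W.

W = 6Z + 19 is linear with a = 6, b = 19.
sd(Z) = √64 = 8.
sd(W) = |a|·sd(Z) = |6|·8 = 48.
E[W] = a·E[Z] + b = 6·(-20) + 19 = -101.
variance of W = a²·variance of Z = 6²·64 = 2304 (the additive constant 19 does not affect variance).

sd(W) = 48, E[W] = -101, variance of W = 2304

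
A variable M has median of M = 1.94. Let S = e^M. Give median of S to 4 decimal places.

median of S = 6.9588

e^M is monotone on this domain, so median of S = exp(1.94) ≈ 6.9588.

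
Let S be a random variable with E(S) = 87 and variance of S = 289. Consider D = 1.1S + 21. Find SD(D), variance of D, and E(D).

D = 1.1S + 21 is linear with a = 1.1, b = 21.
SD(S) = √289 = 17.
SD(D) = |a|·SD(S) = |1.1|·17 = 18.7.
variance of D = a²·variance of S = 1.1²·289 = 349.69 (the additive constant 21 does not affect variance).
E(D) = a·E(S) + b = 1.1·87 + 21 = 116.7.

SD(D) = 18.7, variance of D = 349.69, E(D) = 116.7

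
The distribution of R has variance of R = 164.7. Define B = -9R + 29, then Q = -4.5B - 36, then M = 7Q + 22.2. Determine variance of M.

variance of B = (-9)²·164.7 = 13340.7.
variance of Q = (-4.5)²·13340.7 = 270149.175.
variance of M = 7²·270149.175 = 13237309.575.

variance of M = 13237309.575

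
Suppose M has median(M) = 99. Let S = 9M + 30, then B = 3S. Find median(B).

median(B) = 2763

median(S) = 9·99 + 30 = 921.
median(B) = 3·921 = 2763.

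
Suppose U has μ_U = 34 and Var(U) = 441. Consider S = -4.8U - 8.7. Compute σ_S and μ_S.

σ_S = 100.8, μ_S = -171.9

S = -4.8U - 8.7 is linear with a = -4.8, b = -8.7.
σ_U = √441 = 21.
σ_S = |a|·σ_U = |-4.8|·21 = 100.8.
μ_S = a·μ_U + b = (-4.8)·34 + (-8.7) = -171.9.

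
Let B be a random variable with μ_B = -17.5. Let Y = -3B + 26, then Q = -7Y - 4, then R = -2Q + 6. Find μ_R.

μ_R = 1113

μ_Y = (-3)·(-17.5) + 26 = 78.5.
μ_Q = (-7)·78.5 + (-4) = -553.5.
μ_R = (-2)·(-553.5) + 6 = 1113.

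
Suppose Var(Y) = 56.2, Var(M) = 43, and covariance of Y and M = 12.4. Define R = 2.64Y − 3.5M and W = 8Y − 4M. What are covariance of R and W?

covariance of R and W = 1310.8

By bilinearity, covariance of R and W = ac·Var(Y) + bd·Var(M) + (ad+bc)·covariance of Y and M, with a=2.64, b=-3.5, c=8, d=-4.
ac·Var(Y) = 2.64·8·56.2 = 1186.944
bd·Var(M) = (-3.5)·(-4)·43 = 602
(ad+bc)·covariance of Y and M = (-38.56)·12.4 = -478.144
covariance of R and W = 1186.944 + 602 + (-478.144) = 1310.8.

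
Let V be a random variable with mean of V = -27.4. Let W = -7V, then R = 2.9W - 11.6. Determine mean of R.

mean of W = (-7)·(-27.4) = 191.8.
mean of R = 2.9·191.8 + (-11.6) = 544.62.

mean of R = 544.62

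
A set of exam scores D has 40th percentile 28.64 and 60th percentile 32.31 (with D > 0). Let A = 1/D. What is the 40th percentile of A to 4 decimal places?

1/D is decreasing on D > 0, so percentile order reverses: P_{40}(A) uses P_{60}(D) = 32.31.
P_{40}(A) = 1/32.31 ≈ 0.031.

40th percentile of A = 0.031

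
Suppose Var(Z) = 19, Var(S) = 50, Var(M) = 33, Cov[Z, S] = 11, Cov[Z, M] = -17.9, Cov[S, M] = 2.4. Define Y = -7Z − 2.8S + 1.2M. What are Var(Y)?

Var(Y) = 2086.312

Var(Y) = a²·Var(Z) + b²·Var(S) + c²·Var(M) + 2ab·Cov[Z, S] + 2ac·Cov[Z, M] + 2bc·Cov[S, M], with a = -7, b = -2.8, c = 1.2.
= 931 + 392 + 47.52 + 431.2 + 300.72 + (-16.128)
= 2086.312.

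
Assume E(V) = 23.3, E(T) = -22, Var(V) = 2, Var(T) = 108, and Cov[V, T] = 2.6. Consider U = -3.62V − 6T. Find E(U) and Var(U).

E(U) = 47.654, Var(U) = 4027.1528

E(U) = (-3.62)·E(V) + (-6)·E(T) = (-3.62)·23.3 + (-6)·(-22) = 47.654.
Var(U) = a²·Var(V) + b²·Var(T) + 2ab·Cov[V, T] with a = -3.62, b = -6.
= (-3.62)²·2 + (-6)²·108 + 2·(-3.62)·(-6)·2.6
= 26.2088 + 3888 + 112.944 = 4027.1528.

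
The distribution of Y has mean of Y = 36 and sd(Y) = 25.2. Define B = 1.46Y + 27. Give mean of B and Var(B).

B = 1.46Y + 27 is linear with a = 1.46, b = 27.
mean of B = a·mean of Y + b = 1.46·36 + 27 = 79.56.
Var(Y) = 25.2² = 635.04.
Var(B) = a²·Var(Y) = 1.46²·635.04 = 1353.651264 (the additive constant 27 does not affect variance).

mean of B = 79.56, Var(B) = 1353.651264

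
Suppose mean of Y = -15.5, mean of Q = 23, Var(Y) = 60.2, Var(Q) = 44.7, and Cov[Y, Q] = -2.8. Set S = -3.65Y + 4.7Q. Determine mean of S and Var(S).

mean of S = 164.675, Var(S) = 1885.5055

mean of S = (-3.65)·mean of Y + 4.7·mean of Q = (-3.65)·(-15.5) + 4.7·23 = 164.675.
Var(S) = a²·Var(Y) + b²·Var(Q) + 2ab·Cov[Y, Q] with a = -3.65, b = 4.7.
= (-3.65)²·60.2 + 4.7²·44.7 + 2·(-3.65)·4.7·(-2.8)
= 802.0145 + 987.423 + 96.068 = 1885.5055.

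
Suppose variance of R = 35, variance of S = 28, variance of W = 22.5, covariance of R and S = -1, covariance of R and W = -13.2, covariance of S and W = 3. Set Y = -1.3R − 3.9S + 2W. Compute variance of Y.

variance of Y = a²·variance of R + b²·variance of S + c²·variance of W + 2ab·covariance of R and S + 2ac·covariance of R and W + 2bc·covariance of S and W, with a = -1.3, b = -3.9, c = 2.
= 59.15 + 425.88 + 90 + (-10.14) + 68.64 + (-46.8)
= 586.73.

variance of Y = 586.73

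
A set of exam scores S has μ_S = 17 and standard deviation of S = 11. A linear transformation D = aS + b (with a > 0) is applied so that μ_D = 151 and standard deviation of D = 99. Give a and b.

a = 9, b = -2

standard deviation of D = a·standard deviation of S (a > 0), so a = 99/11 = 9.
μ_D = a·μ_S + b, so b = 151 − 9·17 = -2.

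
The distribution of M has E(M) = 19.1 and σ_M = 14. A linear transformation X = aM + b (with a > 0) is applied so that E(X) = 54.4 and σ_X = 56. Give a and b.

a = 4, b = -22

σ_X = a·σ_M (a > 0), so a = 56/14 = 4.
E(X) = a·E(M) + b, so b = 54.4 − 4·19.1 = -22.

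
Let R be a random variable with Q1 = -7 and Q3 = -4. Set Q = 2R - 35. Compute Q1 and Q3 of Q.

a = 2 > 0: Q1(Q) = a·Q1(R)+b = -49, Q3(Q) = a·Q3(R)+b = -43.

Q1(Q) = -49, Q3(Q) = -43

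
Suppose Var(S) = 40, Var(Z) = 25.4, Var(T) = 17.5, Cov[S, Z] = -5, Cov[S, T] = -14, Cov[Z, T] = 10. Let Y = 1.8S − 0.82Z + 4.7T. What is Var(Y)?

Var(Y) = 234.05396

Var(Y) = a²·Var(S) + b²·Var(Z) + c²·Var(T) + 2ab·Cov[S, Z] + 2ac·Cov[S, T] + 2bc·Cov[Z, T], with a = 1.8, b = -0.82, c = 4.7.
= 129.6 + 17.07896 + 386.575 + 14.76 + (-236.88) + (-77.08)
= 234.05396.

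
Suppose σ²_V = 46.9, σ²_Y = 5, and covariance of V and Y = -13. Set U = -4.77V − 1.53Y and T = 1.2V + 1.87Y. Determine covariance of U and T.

By bilinearity, covariance of U and T = ac·σ²_V + bd·σ²_Y + (ad+bc)·covariance of V and Y, with a=-4.77, b=-1.53, c=1.2, d=1.87.
ac·σ²_V = (-4.77)·1.2·46.9 = -268.4556
bd·σ²_Y = (-1.53)·1.87·5 = -14.3055
(ad+bc)·covariance of V and Y = (-10.7559)·(-13) = 139.8267
covariance of U and T = -268.4556 + (-14.3055) + 139.8267 = -142.9344.

covariance of U and T = -142.9344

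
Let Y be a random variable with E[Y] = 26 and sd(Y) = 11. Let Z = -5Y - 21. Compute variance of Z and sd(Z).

variance of Z = 3025, sd(Z) = 55

Z = -5Y - 21 is linear with a = -5, b = -21.
variance of Y = 11² = 121.
variance of Z = a²·variance of Y = (-5)²·121 = 3025 (the additive constant -21 does not affect variance).
sd(Z) = |a|·sd(Y) = |-5|·11 = 55.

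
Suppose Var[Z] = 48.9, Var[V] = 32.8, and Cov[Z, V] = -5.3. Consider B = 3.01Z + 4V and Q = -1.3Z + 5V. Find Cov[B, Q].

By bilinearity, Cov[B, Q] = ac·Var[Z] + bd·Var[V] + (ad+bc)·Cov[Z, V], with a=3.01, b=4, c=-1.3, d=5.
ac·Var[Z] = 3.01·(-1.3)·48.9 = -191.3457
bd·Var[V] = 4·5·32.8 = 656
(ad+bc)·Cov[Z, V] = (9.85)·(-5.3) = -52.205
Cov[B, Q] = -191.3457 + 656 + (-52.205) = 412.4493.

Cov[B, Q] = 412.4493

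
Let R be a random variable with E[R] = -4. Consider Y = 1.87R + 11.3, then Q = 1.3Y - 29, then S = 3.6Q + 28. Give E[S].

E[S] = -58.5224

E[Y] = 1.87·(-4) + 11.3 = 3.82.
E[Q] = 1.3·3.82 + (-29) = -24.034.
E[S] = 3.6·(-24.034) + 28 = -58.5224.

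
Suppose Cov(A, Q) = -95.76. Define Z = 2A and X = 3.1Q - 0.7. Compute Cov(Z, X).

Cov(Z, X) = -593.712

Cov(Z, X) = a·c·Cov(A, Q) = 2·3.1·(-95.76) = -593.712. Additive constants drop out.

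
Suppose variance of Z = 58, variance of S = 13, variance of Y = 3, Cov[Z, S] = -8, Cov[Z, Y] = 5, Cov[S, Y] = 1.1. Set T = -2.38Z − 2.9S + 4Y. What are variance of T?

variance of T = 254.7132

variance of T = a²·variance of Z + b²·variance of S + c²·variance of Y + 2ab·Cov[Z, S] + 2ac·Cov[Z, Y] + 2bc·Cov[S, Y], with a = -2.38, b = -2.9, c = 4.
= 328.5352 + 109.33 + 48 + (-110.432) + (-95.2) + (-25.52)
= 254.7132.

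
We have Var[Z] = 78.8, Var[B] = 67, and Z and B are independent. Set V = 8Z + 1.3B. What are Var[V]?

Var[V] = a²·Var[Z] + b²·Var[B] + 2ab·Cov(Z, B) with a = 8, b = 1.3.
Independence gives Cov(Z, B) = 0.
= 8²·78.8 + 1.3²·67 + 2·8·1.3·0
= 5043.2 + 113.23 + 0 = 5156.43.

Var[V] = 5156.43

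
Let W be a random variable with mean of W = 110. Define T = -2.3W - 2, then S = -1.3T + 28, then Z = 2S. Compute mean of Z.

mean of T = (-2.3)·110 + (-2) = -255.
mean of S = (-1.3)·(-255) + 28 = 359.5.
mean of Z = 2·359.5 = 719.

mean of Z = 719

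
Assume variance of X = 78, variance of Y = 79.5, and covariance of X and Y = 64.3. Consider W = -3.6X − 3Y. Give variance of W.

variance of W = a²·variance of X + b²·variance of Y + 2ab·covariance of X and Y with a = -3.6, b = -3.
= (-3.6)²·78 + (-3)²·79.5 + 2·(-3.6)·(-3)·64.3
= 1010.88 + 715.5 + 1388.88 = 3115.26.

variance of W = 3115.26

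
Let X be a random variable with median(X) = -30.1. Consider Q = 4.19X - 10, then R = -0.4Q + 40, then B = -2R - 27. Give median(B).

median(Q) = 4.19·(-30.1) + (-10) = -136.119.
median(R) = (-0.4)·(-136.119) + 40 = 94.4476.
median(B) = (-2)·94.4476 + (-27) = -215.8952.

median(B) = -215.8952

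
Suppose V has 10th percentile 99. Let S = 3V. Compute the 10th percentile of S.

10th percentile of S = 297

Since a = 3 > 0 the transformation is increasing, so the 10th percentile of S = a·(P_{10} of V) + b = 3·99 = 297.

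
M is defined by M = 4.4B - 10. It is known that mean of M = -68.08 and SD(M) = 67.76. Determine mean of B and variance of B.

mean of B = -13.2, variance of B = 237.16

From M = 4.4B - 10: mean of M = a·mean of B + b, so mean of B = (mean of M − b)/a = (-68.08 − (-10))/4.4 = -13.2.
variance of M = 67.76² = 4591.4176.
variance of M = a²·variance of B, so variance of B = 4591.4176/4.4² = 237.16.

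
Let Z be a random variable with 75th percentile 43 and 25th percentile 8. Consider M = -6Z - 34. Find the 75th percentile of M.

Since a = -6 < 0 the transformation is decreasing, reversing order: the 75th percentile of M corresponds to the 25th percentile of Z.
So P_{75}(M) = a·P_{25}(Z) + b = (-6)·8 + (-34) = -82.

75th percentile of M = -82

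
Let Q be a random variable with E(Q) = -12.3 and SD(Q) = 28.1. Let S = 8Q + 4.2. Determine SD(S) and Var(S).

SD(S) = 224.8, Var(S) = 50535.04

S = 8Q + 4.2 is linear with a = 8, b = 4.2.
SD(S) = |a|·SD(Q) = |8|·28.1 = 224.8.
Var(Q) = 28.1² = 789.61.
Var(S) = a²·Var(Q) = 8²·789.61 = 50535.04 (the additive constant 4.2 does not affect variance).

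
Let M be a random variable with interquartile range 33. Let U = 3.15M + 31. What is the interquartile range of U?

Under U = aM + b, IQR(U) = |a|·IQR(M) = |3.15|·33 = 103.95 (shifts cancel; spread scales by |a|).

IQR(U) = 103.95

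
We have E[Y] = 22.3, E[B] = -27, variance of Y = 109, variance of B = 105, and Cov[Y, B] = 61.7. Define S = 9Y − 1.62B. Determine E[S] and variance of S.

E[S] = 9·E[Y] + (-1.62)·E[B] = 9·22.3 + (-1.62)·(-27) = 244.44.
variance of S = a²·variance of Y + b²·variance of B + 2ab·Cov[Y, B] with a = 9, b = -1.62.
= 9²·109 + (-1.62)²·105 + 2·9·(-1.62)·61.7
= 8829 + 275.562 + (-1799.172) = 7305.39.

E[S] = 244.44, variance of S = 7305.39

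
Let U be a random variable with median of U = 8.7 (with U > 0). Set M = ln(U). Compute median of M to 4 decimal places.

ln(U) is monotone on this domain, so median of M = ln(8.7) ≈ 2.1633.

median of M = 2.1633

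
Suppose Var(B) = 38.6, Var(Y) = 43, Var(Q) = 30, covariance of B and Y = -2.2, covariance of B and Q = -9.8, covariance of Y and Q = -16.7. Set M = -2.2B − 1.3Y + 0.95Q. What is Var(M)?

Var(M) = 356.198

Var(M) = a²·Var(B) + b²·Var(Y) + c²·Var(Q) + 2ab·covariance of B and Y + 2ac·covariance of B and Q + 2bc·covariance of Y and Q, with a = -2.2, b = -1.3, c = 0.95.
= 186.824 + 72.67 + 27.075 + (-12.584) + 40.964 + 41.249
= 356.198.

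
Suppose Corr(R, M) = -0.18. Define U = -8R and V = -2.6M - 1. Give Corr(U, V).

Corr(U, V) = -0.18

Linear rescalings preserve correlation up to sign; here the slopes -8 and -2.6 have the same sign, so Corr(U, V) = Corr(R, M) = -0.18.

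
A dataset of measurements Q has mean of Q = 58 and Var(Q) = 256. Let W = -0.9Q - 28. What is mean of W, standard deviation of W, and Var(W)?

mean of W = -80.2, standard deviation of W = 14.4, Var(W) = 207.36

W = -0.9Q - 28 is linear with a = -0.9, b = -28.
mean of W = a·mean of Q + b = (-0.9)·58 + (-28) = -80.2.
standard deviation of Q = √256 = 16.
standard deviation of W = |a|·standard deviation of Q = |-0.9|·16 = 14.4.
Var(W) = a²·Var(Q) = (-0.9)²·256 = 207.36 (the additive constant -28 does not affect variance).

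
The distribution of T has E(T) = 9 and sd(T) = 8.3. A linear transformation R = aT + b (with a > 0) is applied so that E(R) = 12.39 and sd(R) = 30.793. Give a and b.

sd(R) = a·sd(T) (a > 0), so a = 30.793/8.3 = 3.71.
E(R) = a·E(T) + b, so b = 12.39 − 3.71·9 = -21.

a = 3.71, b = -21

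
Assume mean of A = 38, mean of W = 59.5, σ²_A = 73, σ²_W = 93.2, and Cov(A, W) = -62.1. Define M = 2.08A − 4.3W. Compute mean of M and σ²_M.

mean of M = -176.81, σ²_M = 3149.94

mean of M = 2.08·mean of A + (-4.3)·mean of W = 2.08·38 + (-4.3)·59.5 = -176.81.
σ²_M = a²·σ²_A + b²·σ²_W + 2ab·Cov(A, W) with a = 2.08, b = -4.3.
= 2.08²·73 + (-4.3)²·93.2 + 2·2.08·(-4.3)·(-62.1)
= 315.8272 + 1723.268 + 1110.8448 = 3149.94.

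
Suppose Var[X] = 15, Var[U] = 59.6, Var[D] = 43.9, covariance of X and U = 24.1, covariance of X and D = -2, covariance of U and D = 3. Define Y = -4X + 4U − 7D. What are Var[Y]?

Var[Y] = 2293.5

Var[Y] = a²·Var[X] + b²·Var[U] + c²·Var[D] + 2ab·covariance of X and U + 2ac·covariance of X and D + 2bc·covariance of U and D, with a = -4, b = 4, c = -7.
= 240 + 953.6 + 2151.1 + (-771.2) + (-112) + (-168)
= 2293.5.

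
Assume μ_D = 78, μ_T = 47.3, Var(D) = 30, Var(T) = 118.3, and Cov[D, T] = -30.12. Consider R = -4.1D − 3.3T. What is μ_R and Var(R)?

μ_R = -475.89, Var(R) = 977.5398

μ_R = (-4.1)·μ_D + (-3.3)·μ_T = (-4.1)·78 + (-3.3)·47.3 = -475.89.
Var(R) = a²·Var(D) + b²·Var(T) + 2ab·Cov[D, T] with a = -4.1, b = -3.3.
= (-4.1)²·30 + (-3.3)²·118.3 + 2·(-4.1)·(-3.3)·(-30.12)
= 504.3 + 1288.287 + (-815.0472) = 977.5398.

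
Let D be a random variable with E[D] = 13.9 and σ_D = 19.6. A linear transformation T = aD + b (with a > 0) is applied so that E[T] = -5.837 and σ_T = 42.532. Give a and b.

σ_T = a·σ_D (a > 0), so a = 42.532/19.6 = 2.17.
E[T] = a·E[D] + b, so b = -5.837 − 2.17·13.9 = -36.

a = 2.17, b = -36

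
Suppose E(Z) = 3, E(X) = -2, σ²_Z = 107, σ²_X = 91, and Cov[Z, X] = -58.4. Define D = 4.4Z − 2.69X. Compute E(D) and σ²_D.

E(D) = 4.4·E(Z) + (-2.69)·E(X) = 4.4·3 + (-2.69)·(-2) = 18.58.
σ²_D = a²·σ²_Z + b²·σ²_X + 2ab·Cov[Z, X] with a = 4.4, b = -2.69.
= 4.4²·107 + (-2.69)²·91 + 2·4.4·(-2.69)·(-58.4)
= 2071.52 + 658.4851 + 1382.4448 = 4112.4499.

E(D) = 18.58, σ²_D = 4112.4499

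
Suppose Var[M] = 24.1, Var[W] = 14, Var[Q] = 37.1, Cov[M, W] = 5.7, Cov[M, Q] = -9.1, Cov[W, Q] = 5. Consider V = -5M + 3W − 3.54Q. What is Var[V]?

Var[V] = a²·Var[M] + b²·Var[W] + c²·Var[Q] + 2ab·Cov[M, W] + 2ac·Cov[M, Q] + 2bc·Cov[W, Q], with a = -5, b = 3, c = -3.54.
= 602.5 + 126 + 464.92236 + (-171) + (-322.14) + (-106.2)
= 594.08236.

Var[V] = 594.08236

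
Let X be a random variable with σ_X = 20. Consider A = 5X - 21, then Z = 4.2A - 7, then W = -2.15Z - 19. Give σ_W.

σ_W = 903

σ_A = |5|·20 = 100.
σ_Z = |4.2|·100 = 420.
σ_W = |-2.15|·420 = 903.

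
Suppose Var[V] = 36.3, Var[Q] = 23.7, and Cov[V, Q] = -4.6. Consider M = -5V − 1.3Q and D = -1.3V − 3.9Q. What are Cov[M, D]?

Cov[M, D] = 258.635

By bilinearity, Cov[M, D] = ac·Var[V] + bd·Var[Q] + (ad+bc)·Cov[V, Q], with a=-5, b=-1.3, c=-1.3, d=-3.9.
ac·Var[V] = (-5)·(-1.3)·36.3 = 235.95
bd·Var[Q] = (-1.3)·(-3.9)·23.7 = 120.159
(ad+bc)·Cov[V, Q] = (21.19)·(-4.6) = -97.474
Cov[M, D] = 235.95 + 120.159 + (-97.474) = 258.635.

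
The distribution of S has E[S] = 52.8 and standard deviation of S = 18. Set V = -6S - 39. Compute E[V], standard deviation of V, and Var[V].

V = -6S - 39 is linear with a = -6, b = -39.
E[V] = a·E[S] + b = (-6)·52.8 + (-39) = -355.8.
standard deviation of V = |a|·standard deviation of S = |-6|·18 = 108.
Var[S] = 18² = 324.
Var[V] = a²·Var[S] = (-6)²·324 = 11664 (the additive constant -39 does not affect variance).

E[V] = -355.8, standard deviation of V = 108, Var[V] = 11664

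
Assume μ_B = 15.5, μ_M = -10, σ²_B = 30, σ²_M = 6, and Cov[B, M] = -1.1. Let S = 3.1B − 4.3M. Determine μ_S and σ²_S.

μ_S = 3.1·μ_B + (-4.3)·μ_M = 3.1·15.5 + (-4.3)·(-10) = 91.05.
σ²_S = a²·σ²_B + b²·σ²_M + 2ab·Cov[B, M] with a = 3.1, b = -4.3.
= 3.1²·30 + (-4.3)²·6 + 2·3.1·(-4.3)·(-1.1)
= 288.3 + 110.94 + 29.326 = 428.566.

μ_S = 91.05, σ²_S = 428.566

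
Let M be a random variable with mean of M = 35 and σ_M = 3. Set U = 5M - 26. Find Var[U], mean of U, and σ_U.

Var[U] = 225, mean of U = 149, σ_U = 15

U = 5M - 26 is linear with a = 5, b = -26.
Var[M] = 3² = 9.
Var[U] = a²·Var[M] = 5²·9 = 225 (the additive constant -26 does not affect variance).
mean of U = a·mean of M + b = 5·35 + (-26) = 149.
σ_U = |a|·σ_M = |5|·3 = 15.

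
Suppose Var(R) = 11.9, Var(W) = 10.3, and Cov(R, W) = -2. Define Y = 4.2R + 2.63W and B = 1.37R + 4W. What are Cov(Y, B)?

By bilinearity, Cov(Y, B) = ac·Var(R) + bd·Var(W) + (ad+bc)·Cov(R, W), with a=4.2, b=2.63, c=1.37, d=4.
ac·Var(R) = 4.2·1.37·11.9 = 68.4726
bd·Var(W) = 2.63·4·10.3 = 108.356
(ad+bc)·Cov(R, W) = (20.4031)·(-2) = -40.8062
Cov(Y, B) = 68.4726 + 108.356 + (-40.8062) = 136.0224.

Cov(Y, B) = 136.0224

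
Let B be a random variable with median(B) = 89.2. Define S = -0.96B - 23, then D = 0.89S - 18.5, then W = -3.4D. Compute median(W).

median(S) = (-0.96)·89.2 + (-23) = -108.632.
median(D) = 0.89·(-108.632) + (-18.5) = -115.18248.
median(W) = (-3.4)·(-115.18248) = 391.620432.

median(W) = 391.620432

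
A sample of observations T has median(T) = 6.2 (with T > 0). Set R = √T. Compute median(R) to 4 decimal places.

√T is monotone on this domain, so median(R) = √(6.2) ≈ 2.49.

median(R) = 2.49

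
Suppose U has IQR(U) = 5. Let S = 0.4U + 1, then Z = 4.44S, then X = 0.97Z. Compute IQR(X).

IQR(X) = 8.6136

IQR(S) = |0.4|·5 = 2.
IQR(Z) = |4.44|·2 = 8.88.
IQR(X) = |0.97|·8.88 = 8.6136.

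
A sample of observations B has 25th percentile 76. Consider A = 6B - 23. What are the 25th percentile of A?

25th percentile of A = 433

Since a = 6 > 0 the transformation is increasing, so the 25th percentile of A = a·(P_{25} of B) + b = 6·76 + (-23) = 433.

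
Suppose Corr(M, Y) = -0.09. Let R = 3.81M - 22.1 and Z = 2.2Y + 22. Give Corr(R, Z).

Corr(R, Z) = -0.09

Linear rescalings preserve correlation up to sign; here the slopes 3.81 and 2.2 have the same sign, so Corr(R, Z) = Corr(M, Y) = -0.09.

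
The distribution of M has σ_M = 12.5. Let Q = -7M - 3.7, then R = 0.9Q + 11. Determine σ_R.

σ_R = 78.75

σ_Q = |-7|·12.5 = 87.5.
σ_R = |0.9|·87.5 = 78.75.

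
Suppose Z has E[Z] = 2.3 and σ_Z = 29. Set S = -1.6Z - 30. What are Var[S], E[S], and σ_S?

Var[S] = 2152.96, E[S] = -33.68, σ_S = 46.4

S = -1.6Z - 30 is linear with a = -1.6, b = -30.
Var[Z] = 29² = 841.
Var[S] = a²·Var[Z] = (-1.6)²·841 = 2152.96 (the additive constant -30 does not affect variance).
E[S] = a·E[Z] + b = (-1.6)·2.3 + (-30) = -33.68.
σ_S = |a|·σ_Z = |-1.6|·29 = 46.4.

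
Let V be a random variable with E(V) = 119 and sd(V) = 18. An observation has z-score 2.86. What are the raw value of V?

V = E(V) + z·sd(V) = 119 + 2.86·18 = 170.48.

V = 170.48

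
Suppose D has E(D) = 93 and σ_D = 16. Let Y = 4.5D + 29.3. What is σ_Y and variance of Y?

Y = 4.5D + 29.3 is linear with a = 4.5, b = 29.3.
σ_Y = |a|·σ_D = |4.5|·16 = 72.
variance of D = 16² = 256.
variance of Y = a²·variance of D = 4.5²·256 = 5184 (the additive constant 29.3 does not affect variance).

σ_Y = 72, variance of Y = 5184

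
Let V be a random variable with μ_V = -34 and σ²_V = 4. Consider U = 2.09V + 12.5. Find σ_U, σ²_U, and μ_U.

σ_U = 4.18, σ²_U = 17.4724, μ_U = -58.56

U = 2.09V + 12.5 is linear with a = 2.09, b = 12.5.
σ_V = √4 = 2.
σ_U = |a|·σ_V = |2.09|·2 = 4.18.
σ²_U = a²·σ²_V = 2.09²·4 = 17.4724 (the additive constant 12.5 does not affect variance).
μ_U = a·μ_V + b = 2.09·(-34) + 12.5 = -58.56.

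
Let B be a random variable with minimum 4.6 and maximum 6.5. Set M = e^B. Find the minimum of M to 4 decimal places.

min(M) = 99.4843

e^B is increasing on this domain, so min(M) comes from min(B) = 4.6: min(M) = exp(4.6) ≈ 99.4843.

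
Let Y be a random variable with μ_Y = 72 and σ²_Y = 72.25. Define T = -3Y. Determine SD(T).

T = -3Y is linear with a = -3, b = 0.
SD(Y) = √72.25 = 8.5.
SD(T) = |a|·SD(Y) = |-3|·8.5 = 25.5.

SD(T) = 25.5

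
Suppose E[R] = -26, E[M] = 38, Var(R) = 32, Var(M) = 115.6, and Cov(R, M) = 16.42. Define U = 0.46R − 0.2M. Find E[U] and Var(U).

E[U] = -19.56, Var(U) = 8.37392

E[U] = 0.46·E[R] + (-0.2)·E[M] = 0.46·(-26) + (-0.2)·38 = -19.56.
Var(U) = a²·Var(R) + b²·Var(M) + 2ab·Cov(R, M) with a = 0.46, b = -0.2.
= 0.46²·32 + (-0.2)²·115.6 + 2·0.46·(-0.2)·16.42
= 6.7712 + 4.624 + (-3.02128) = 8.37392.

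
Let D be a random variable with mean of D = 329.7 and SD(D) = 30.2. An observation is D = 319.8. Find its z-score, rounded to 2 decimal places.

z = -0.33

z = (D − mean of D) / SD(D) = (319.8 − 329.7) / 30.2 ≈ -0.33.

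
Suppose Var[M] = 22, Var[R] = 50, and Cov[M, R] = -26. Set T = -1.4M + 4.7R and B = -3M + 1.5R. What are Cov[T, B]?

By bilinearity, Cov[T, B] = ac·Var[M] + bd·Var[R] + (ad+bc)·Cov[M, R], with a=-1.4, b=4.7, c=-3, d=1.5.
ac·Var[M] = (-1.4)·(-3)·22 = 92.4
bd·Var[R] = 4.7·1.5·50 = 352.5
(ad+bc)·Cov[M, R] = (-16.2)·(-26) = 421.2
Cov[T, B] = 92.4 + 352.5 + 421.2 = 866.1.

Cov[T, B] = 866.1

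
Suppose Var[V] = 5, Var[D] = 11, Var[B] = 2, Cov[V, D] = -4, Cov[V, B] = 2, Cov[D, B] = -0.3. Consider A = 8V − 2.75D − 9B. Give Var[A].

Var[A] = a²·Var[V] + b²·Var[D] + c²·Var[B] + 2ab·Cov[V, D] + 2ac·Cov[V, B] + 2bc·Cov[D, B], with a = 8, b = -2.75, c = -9.
= 320 + 83.1875 + 162 + 176 + (-288) + (-14.85)
= 438.3375.

Var[A] = 438.3375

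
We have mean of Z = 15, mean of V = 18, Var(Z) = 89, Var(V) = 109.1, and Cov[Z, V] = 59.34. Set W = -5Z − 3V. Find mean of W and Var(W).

mean of W = (-5)·mean of Z + (-3)·mean of V = (-5)·15 + (-3)·18 = -129.
Var(W) = a²·Var(Z) + b²·Var(V) + 2ab·Cov[Z, V] with a = -5, b = -3.
= (-5)²·89 + (-3)²·109.1 + 2·(-5)·(-3)·59.34
= 2225 + 981.9 + 1780.2 = 4987.1.

mean of W = -129, Var(W) = 4987.1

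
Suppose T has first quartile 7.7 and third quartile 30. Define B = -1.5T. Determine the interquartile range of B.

IQR(B) = 33.45

IQR of T = Q3 − Q1 = 30 − 7.7 = 22.3.
Under B = aT + b, IQR(B) = |a|·IQR(T) = |-1.5|·22.3 = 33.45 (shifts cancel; spread scales by |a|).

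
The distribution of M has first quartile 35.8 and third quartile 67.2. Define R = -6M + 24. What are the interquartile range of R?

IQR of M = Q3 − Q1 = 67.2 − 35.8 = 31.4.
Under R = aM + b, IQR(R) = |a|·IQR(M) = |-6|·31.4 = 188.4 (shifts cancel; spread scales by |a|).

IQR(R) = 188.4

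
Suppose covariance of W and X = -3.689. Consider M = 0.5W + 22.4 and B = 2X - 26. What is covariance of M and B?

covariance of M and B = a·c·covariance of W and X = 0.5·2·(-3.689) = -3.689. Additive constants drop out.

covariance of M and B = -3.689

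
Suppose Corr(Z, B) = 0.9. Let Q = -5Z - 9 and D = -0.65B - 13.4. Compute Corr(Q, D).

Corr(Q, D) = 0.9

Linear rescalings preserve correlation up to sign; here the slopes -5 and -0.65 have the same sign, so Corr(Q, D) = Corr(Z, B) = 0.9.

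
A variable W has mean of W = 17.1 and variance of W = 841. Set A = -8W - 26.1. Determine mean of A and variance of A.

A = -8W - 26.1 is linear with a = -8, b = -26.1.
mean of A = a·mean of W + b = (-8)·17.1 + (-26.1) = -162.9.
variance of A = a²·variance of W = (-8)²·841 = 53824 (the additive constant -26.1 does not affect variance).

mean of A = -162.9, variance of A = 53824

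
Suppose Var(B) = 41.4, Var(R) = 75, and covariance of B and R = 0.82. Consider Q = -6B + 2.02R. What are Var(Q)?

Var(Q) = 1776.5532

Var(Q) = a²·Var(B) + b²·Var(R) + 2ab·covariance of B and R with a = -6, b = 2.02.
= (-6)²·41.4 + 2.02²·75 + 2·(-6)·2.02·0.82
= 1490.4 + 306.03 + (-19.8768) = 1776.5532.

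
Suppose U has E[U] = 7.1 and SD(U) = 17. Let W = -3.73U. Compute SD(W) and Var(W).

SD(W) = 63.41, Var(W) = 4020.8281

W = -3.73U is linear with a = -3.73, b = 0.
SD(W) = |a|·SD(U) = |-3.73|·17 = 63.41.
Var(U) = 17² = 289.
Var(W) = a²·Var(U) = (-3.73)²·289 = 4020.8281.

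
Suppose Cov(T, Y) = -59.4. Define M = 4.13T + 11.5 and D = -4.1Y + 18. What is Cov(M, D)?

Cov(M, D) = 1005.8202

Cov(M, D) = a·c·Cov(T, Y) = 4.13·(-4.1)·(-59.4) = 1005.8202. Additive constants drop out.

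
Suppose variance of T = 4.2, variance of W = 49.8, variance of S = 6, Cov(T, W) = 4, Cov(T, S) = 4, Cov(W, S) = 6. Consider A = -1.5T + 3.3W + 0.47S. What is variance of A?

variance of A = 526.4694

variance of A = a²·variance of T + b²·variance of W + c²·variance of S + 2ab·Cov(T, W) + 2ac·Cov(T, S) + 2bc·Cov(W, S), with a = -1.5, b = 3.3, c = 0.47.
= 9.45 + 542.322 + 1.3254 + (-39.6) + (-5.64) + 18.612
= 526.4694.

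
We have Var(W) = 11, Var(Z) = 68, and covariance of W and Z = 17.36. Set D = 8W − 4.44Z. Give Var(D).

Var(D) = a²·Var(W) + b²·Var(Z) + 2ab·covariance of W and Z with a = 8, b = -4.44.
= 8²·11 + (-4.44)²·68 + 2·8·(-4.44)·17.36
= 704 + 1340.5248 + (-1233.2544) = 811.2704.

Var(D) = 811.2704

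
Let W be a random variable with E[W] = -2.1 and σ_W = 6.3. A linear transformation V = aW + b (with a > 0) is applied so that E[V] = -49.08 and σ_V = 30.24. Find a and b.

σ_V = a·σ_W (a > 0), so a = 30.24/6.3 = 4.8.
E[V] = a·E[W] + b, so b = -49.08 − 4.8·(-2.1) = -39.

a = 4.8, b = -39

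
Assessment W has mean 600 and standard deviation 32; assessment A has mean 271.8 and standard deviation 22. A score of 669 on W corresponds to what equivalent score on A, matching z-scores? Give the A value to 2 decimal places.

z = (669 − 600)/32 ≈ 2.1563.
A = 271.8 + z·22 = 271.8 + (669 − 600)·22/32 ≈ 319.24.

A = 319.24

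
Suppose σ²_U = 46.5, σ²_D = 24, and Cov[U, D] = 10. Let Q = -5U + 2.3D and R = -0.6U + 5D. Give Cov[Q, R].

By bilinearity, Cov[Q, R] = ac·σ²_U + bd·σ²_D + (ad+bc)·Cov[U, D], with a=-5, b=2.3, c=-0.6, d=5.
ac·σ²_U = (-5)·(-0.6)·46.5 = 139.5
bd·σ²_D = 2.3·5·24 = 276
(ad+bc)·Cov[U, D] = (-26.38)·10 = -263.8
Cov[Q, R] = 139.5 + 276 + (-263.8) = 151.7.

Cov[Q, R] = 151.7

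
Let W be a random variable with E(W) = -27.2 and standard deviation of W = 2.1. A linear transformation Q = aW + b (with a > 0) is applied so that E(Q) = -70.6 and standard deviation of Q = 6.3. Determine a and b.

a = 3, b = 11

standard deviation of Q = a·standard deviation of W (a > 0), so a = 6.3/2.1 = 3.
E(Q) = a·E(W) + b, so b = -70.6 − 3·(-27.2) = 11.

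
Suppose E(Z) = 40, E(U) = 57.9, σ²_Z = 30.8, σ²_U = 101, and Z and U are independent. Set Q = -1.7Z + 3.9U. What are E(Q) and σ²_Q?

E(Q) = (-1.7)·E(Z) + 3.9·E(U) = (-1.7)·40 + 3.9·57.9 = 157.81.
σ²_Q = a²·σ²_Z + b²·σ²_U + 2ab·Cov(Z, U) with a = -1.7, b = 3.9.
Independence gives Cov(Z, U) = 0.
= (-1.7)²·30.8 + 3.9²·101 + 2·(-1.7)·3.9·0
= 89.012 + 1536.21 + 0 = 1625.222.

E(Q) = 157.81, σ²_Q = 1625.222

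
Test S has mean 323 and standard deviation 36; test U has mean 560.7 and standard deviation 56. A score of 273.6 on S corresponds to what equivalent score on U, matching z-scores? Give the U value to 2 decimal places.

z = (273.6 − 323)/36 ≈ -1.3722.
U = 560.7 + z·56 = 560.7 + (273.6 − 323)·56/36 ≈ 483.86.

U = 483.86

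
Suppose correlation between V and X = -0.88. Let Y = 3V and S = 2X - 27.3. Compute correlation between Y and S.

correlation between Y and S = -0.88

Linear rescalings preserve correlation up to sign; here the slopes 3 and 2 have the same sign, so correlation between Y and S = correlation between V and X = -0.88.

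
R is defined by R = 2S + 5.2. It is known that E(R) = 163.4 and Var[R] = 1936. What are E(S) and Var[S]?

E(S) = 79.1, Var[S] = 484

From R = 2S + 5.2: E(R) = a·E(S) + b, so E(S) = (E(R) − b)/a = (163.4 − 5.2)/2 = 79.1.
Var[R] = a²·Var[S], so Var[S] = 1936/2² = 484.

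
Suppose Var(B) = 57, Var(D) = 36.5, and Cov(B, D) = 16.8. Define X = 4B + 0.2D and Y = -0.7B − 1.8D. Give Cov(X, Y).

Cov(X, Y) = -296.052

By bilinearity, Cov(X, Y) = ac·Var(B) + bd·Var(D) + (ad+bc)·Cov(B, D), with a=4, b=0.2, c=-0.7, d=-1.8.
ac·Var(B) = 4·(-0.7)·57 = -159.6
bd·Var(D) = 0.2·(-1.8)·36.5 = -13.14
(ad+bc)·Cov(B, D) = (-7.34)·16.8 = -123.312
Cov(X, Y) = -159.6 + (-13.14) + (-123.312) = -296.052.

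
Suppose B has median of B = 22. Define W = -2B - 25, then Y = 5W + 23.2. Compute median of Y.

median of Y = -321.8

median of W = (-2)·22 + (-25) = -69.
median of Y = 5·(-69) + 23.2 = -321.8.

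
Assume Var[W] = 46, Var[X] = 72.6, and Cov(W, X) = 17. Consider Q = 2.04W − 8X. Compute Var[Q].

Var[Q] = a²·Var[W] + b²·Var[X] + 2ab·Cov(W, X) with a = 2.04, b = -8.
= 2.04²·46 + (-8)²·72.6 + 2·2.04·(-8)·17
= 191.4336 + 4646.4 + (-554.88) = 4282.9536.

Var[Q] = 4282.9536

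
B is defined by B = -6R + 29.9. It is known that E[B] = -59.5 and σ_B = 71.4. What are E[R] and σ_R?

E[R] = 14.9, σ_R = 11.9

From B = -6R + 29.9: E[B] = a·E[R] + b, so E[R] = (E[B] − b)/a = (-59.5 − 29.9)/(-6) = 14.9.
σ_B = |a|·σ_R, so σ_R = 71.4/|-6| = 11.9.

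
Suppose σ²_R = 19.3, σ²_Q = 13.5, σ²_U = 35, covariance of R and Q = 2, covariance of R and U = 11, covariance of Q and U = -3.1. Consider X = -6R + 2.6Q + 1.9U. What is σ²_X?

σ²_X = 568.582

σ²_X = a²·σ²_R + b²·σ²_Q + c²·σ²_U + 2ab·covariance of R and Q + 2ac·covariance of R and U + 2bc·covariance of Q and U, with a = -6, b = 2.6, c = 1.9.
= 694.8 + 91.26 + 126.35 + (-62.4) + (-250.8) + (-30.628)
= 568.582.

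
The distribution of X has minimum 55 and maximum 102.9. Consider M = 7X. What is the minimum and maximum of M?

a = 7 > 0, so min(M) = a·min(X)+b = 7·55 = 385 and max(M) = 7·102.9 = 720.3.

min(M) = 385, max(M) = 720.3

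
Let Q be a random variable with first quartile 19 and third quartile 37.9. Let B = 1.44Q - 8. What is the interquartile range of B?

IQR of Q = Q3 − Q1 = 37.9 − 19 = 18.9.
Under B = aQ + b, IQR(B) = |a|·IQR(Q) = |1.44|·18.9 = 27.216 (shifts cancel; spread scales by |a|).

IQR(B) = 27.216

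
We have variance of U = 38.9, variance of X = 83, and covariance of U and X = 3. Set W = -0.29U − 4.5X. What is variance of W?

variance of W = a²·variance of U + b²·variance of X + 2ab·covariance of U and X with a = -0.29, b = -4.5.
= (-0.29)²·38.9 + (-4.5)²·83 + 2·(-0.29)·(-4.5)·3
= 3.27149 + 1680.75 + 7.83 = 1691.85149.

variance of W = 1691.85149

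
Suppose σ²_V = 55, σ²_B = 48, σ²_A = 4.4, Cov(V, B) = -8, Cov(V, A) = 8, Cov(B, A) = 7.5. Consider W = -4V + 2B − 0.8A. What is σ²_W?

σ²_W = a²·σ²_V + b²·σ²_B + c²·σ²_A + 2ab·Cov(V, B) + 2ac·Cov(V, A) + 2bc·Cov(B, A), with a = -4, b = 2, c = -0.8.
= 880 + 192 + 2.816 + 128 + 51.2 + (-24)
= 1230.016.

σ²_W = 1230.016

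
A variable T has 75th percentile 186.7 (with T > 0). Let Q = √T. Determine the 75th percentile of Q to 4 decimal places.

75th percentile of Q = 13.6638

√T is increasing, so P_{75}(Q) = g(P_{75}(T)) ≈ 13.6638.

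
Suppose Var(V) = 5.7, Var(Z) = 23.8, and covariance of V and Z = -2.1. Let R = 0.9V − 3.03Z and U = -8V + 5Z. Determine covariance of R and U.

covariance of R and U = -461.964

By bilinearity, covariance of R and U = ac·Var(V) + bd·Var(Z) + (ad+bc)·covariance of V and Z, with a=0.9, b=-3.03, c=-8, d=5.
ac·Var(V) = 0.9·(-8)·5.7 = -41.04
bd·Var(Z) = (-3.03)·5·23.8 = -360.57
(ad+bc)·covariance of V and Z = (28.74)·(-2.1) = -60.354
covariance of R and U = -41.04 + (-360.57) + (-60.354) = -461.964.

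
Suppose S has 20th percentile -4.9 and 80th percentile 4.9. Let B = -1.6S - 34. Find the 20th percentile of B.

20th percentile of B = -41.84

Since a = -1.6 < 0 the transformation is decreasing, reversing order: the 20th percentile of B corresponds to the 80th percentile of S.
So P_{20}(B) = a·P_{80}(S) + b = (-1.6)·4.9 + (-34) = -41.84.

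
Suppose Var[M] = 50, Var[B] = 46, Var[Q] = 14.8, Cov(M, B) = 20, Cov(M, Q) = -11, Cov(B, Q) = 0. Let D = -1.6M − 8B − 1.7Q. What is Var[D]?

Var[D] = a²·Var[M] + b²·Var[B] + c²·Var[Q] + 2ab·Cov(M, B) + 2ac·Cov(M, Q) + 2bc·Cov(B, Q), with a = -1.6, b = -8, c = -1.7.
= 128 + 2944 + 42.772 + 512 + (-59.84) + 0
= 3566.932.

Var[D] = 3566.932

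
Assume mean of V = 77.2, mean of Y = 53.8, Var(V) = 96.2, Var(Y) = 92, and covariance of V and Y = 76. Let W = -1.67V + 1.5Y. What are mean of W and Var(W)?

mean of W = -48.224, Var(W) = 94.53218

mean of W = (-1.67)·mean of V + 1.5·mean of Y = (-1.67)·77.2 + 1.5·53.8 = -48.224.
Var(W) = a²·Var(V) + b²·Var(Y) + 2ab·covariance of V and Y with a = -1.67, b = 1.5.
= (-1.67)²·96.2 + 1.5²·92 + 2·(-1.67)·1.5·76
= 268.29218 + 207 + (-380.76) = 94.53218.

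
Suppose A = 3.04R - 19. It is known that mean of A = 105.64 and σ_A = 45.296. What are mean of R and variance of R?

From A = 3.04R - 19: mean of A = a·mean of R + b, so mean of R = (mean of A − b)/a = (105.64 − (-19))/3.04 = 41.
variance of A = 45.296² = 2051.727616.
variance of A = a²·variance of R, so variance of R = 2051.727616/3.04² = 222.01.

mean of R = 41, variance of R = 222.01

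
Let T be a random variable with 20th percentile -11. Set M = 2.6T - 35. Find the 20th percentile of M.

Since a = 2.6 > 0 the transformation is increasing, so the 20th percentile of M = a·(P_{20} of T) + b = 2.6·(-11) + (-35) = -63.6.

20th percentile of M = -63.6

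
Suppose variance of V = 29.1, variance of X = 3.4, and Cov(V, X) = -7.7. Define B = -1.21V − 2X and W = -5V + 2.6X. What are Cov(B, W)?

Cov(B, W) = 105.5992

By bilinearity, Cov(B, W) = ac·variance of V + bd·variance of X + (ad+bc)·Cov(V, X), with a=-1.21, b=-2, c=-5, d=2.6.
ac·variance of V = (-1.21)·(-5)·29.1 = 176.055
bd·variance of X = (-2)·2.6·3.4 = -17.68
(ad+bc)·Cov(V, X) = (6.854)·(-7.7) = -52.7758
Cov(B, W) = 176.055 + (-17.68) + (-52.7758) = 105.5992.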